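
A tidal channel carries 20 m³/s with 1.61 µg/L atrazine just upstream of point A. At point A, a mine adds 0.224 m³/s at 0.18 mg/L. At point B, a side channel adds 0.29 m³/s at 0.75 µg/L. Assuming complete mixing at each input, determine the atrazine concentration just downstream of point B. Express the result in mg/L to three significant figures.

0.00355 mg/L

1.61 µg/L = 0.00161 mg/L.
After input A: C = (20·0.00161 + 0.224·0.18) / 20.22 = 0.003586 mg/L.
0.75 µg/L = 0.00075 mg/L.
After input B: C = (20.22·0.003586 + 0.29·0.00075) / 20.51 = 0.003546 mg/L.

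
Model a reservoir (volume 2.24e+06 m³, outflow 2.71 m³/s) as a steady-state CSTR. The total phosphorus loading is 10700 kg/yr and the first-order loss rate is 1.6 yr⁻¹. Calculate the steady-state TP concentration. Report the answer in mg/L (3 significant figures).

Outflow Q = 2.71 m³/s × 3.156e+07 s/yr = 8.552e+07 m³/yr.
Steady-state CSTR mass balance: W = Q·C + k·V·C, so C = W/(Q + kV).
Q + kV = 8.552e+07 + 1.6·2.24e+06 = 8.911e+07 m³/yr.
C = 10700/8.911e+07 = 0.0001201 kg/m³ = 0.1201 mg/L.

0.120 mg/L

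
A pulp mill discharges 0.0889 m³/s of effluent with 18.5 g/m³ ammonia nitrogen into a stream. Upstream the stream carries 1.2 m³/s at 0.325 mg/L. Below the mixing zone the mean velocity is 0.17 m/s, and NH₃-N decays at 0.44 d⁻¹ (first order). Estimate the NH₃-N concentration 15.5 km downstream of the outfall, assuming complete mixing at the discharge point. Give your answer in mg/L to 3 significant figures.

After complete mixing, C₀ = (0.0889·18.5 + 1.2·0.325) / 1.289 = 1.579 mg/L.
Travel time t = 1.55e+04 m / 0.17 m/s = 9.118e+04 s = 1.055 d.
C = 1.579·exp(−0.44·1.055) = 1.579·0.6286 = 0.9922 mg/L.

0.992 mg/L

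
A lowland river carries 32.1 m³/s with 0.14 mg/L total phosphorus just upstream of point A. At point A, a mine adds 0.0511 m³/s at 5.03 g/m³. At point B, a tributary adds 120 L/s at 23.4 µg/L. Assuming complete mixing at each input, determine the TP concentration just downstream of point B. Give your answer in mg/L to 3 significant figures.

After input A: C = (32.1·0.14 + 0.0511·5.03) / 32.15 = 0.1478 mg/L.
120 L/s = 0.12 m³/s.
23.4 µg/L = 0.0234 mg/L.
After input B: C = (32.15·0.1478 + 0.12·0.0234) / 32.27 = 0.1473 mg/L.

0.147 mg/L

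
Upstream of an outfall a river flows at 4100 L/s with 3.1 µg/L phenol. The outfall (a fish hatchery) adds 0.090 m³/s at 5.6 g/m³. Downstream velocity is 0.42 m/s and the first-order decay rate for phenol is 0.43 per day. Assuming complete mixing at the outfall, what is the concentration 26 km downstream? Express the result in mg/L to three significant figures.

4100 L/s = 4.1 m³/s.
3.1 µg/L = 0.0031 mg/L.
After complete mixing, C₀ = (0.09·5.6 + 4.1·0.0031) / 4.19 = 0.1233 mg/L.
Travel time t = 2.6e+04 m / 0.42 m/s = 6.19e+04 s = 0.7165 d.
C = 0.1233·exp(−0.43·0.7165) = 0.1233·0.7348 = 0.09062 mg/L.

0.0906 mg/L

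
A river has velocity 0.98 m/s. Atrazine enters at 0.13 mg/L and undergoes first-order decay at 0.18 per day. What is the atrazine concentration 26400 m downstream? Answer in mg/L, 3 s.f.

Travel time t = 26400 m / 0.98 m/s = 2.64e+04/0.98 = 2.694e+04 s = 0.3118 d.
First-order decay: C = 0.13·exp(−0.18·0.3118) = 0.13·0.9454 = 0.1229 mg/L.

0.123 mg/L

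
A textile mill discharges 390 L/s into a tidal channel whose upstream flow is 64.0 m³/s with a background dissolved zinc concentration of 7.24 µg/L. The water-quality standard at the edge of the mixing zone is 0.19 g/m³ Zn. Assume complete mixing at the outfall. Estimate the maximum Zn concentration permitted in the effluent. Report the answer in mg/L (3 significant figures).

30.2 mg/L

390 L/s = 0.39 m³/s.
7.24 µg/L = 0.00724 mg/L.
Mass balance: 0.19·64.39 = 0.39·Cₑ + 64·0.00724.
Cₑ = (12.23 − 0.4634) / 0.39 = 30.18 mg/L.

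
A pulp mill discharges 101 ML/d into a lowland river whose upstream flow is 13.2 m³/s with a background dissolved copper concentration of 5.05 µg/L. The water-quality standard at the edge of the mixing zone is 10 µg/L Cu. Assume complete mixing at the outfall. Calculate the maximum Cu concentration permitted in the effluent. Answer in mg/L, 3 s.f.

101 ML/d = 1.169 m³/s.
5.05 µg/L = 0.00505 mg/L.
10 µg/L = 0.01 mg/L.
Mass balance: 0.01·14.37 = 1.169·Cₑ + 13.2·0.00505.
Cₑ = (0.1437 − 0.06666) / 1.169 = 0.06589 mg/L.

0.0659 mg/L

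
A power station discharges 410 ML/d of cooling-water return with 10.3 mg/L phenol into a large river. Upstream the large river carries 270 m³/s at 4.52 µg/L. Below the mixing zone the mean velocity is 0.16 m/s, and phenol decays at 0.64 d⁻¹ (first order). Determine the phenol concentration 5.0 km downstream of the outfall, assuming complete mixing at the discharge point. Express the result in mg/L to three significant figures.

410 ML/d = 4.745 m³/s.
4.52 µg/L = 0.00452 mg/L.
After complete mixing, C₀ = (4.745·10.3 + 270·0.00452) / 274.7 = 0.1823 mg/L.
Travel time t = 5000 m / 0.16 m/s = 3.125e+04 s = 0.3617 d.
C = 0.1823·exp(−0.64·0.3617) = 0.1823·0.7934 = 0.1447 mg/L.

0.145 mg/L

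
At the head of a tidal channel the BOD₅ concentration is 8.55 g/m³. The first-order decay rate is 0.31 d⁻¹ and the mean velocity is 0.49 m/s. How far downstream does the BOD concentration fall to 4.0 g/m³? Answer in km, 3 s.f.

From C = C₀·e^(−kt), t = ln(C₀/C)/k = ln(8.55/4.0)/0.31 = 0.7596/0.31 = 2.45 d.
Distance = v·t = 0.49 m/s × 2.117e+05 s = 1.037e+05 m = 103.7 km.

104 km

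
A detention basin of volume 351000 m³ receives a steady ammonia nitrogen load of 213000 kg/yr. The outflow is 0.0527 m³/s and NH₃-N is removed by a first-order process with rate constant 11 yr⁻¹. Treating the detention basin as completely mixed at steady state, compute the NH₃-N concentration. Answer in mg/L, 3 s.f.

Outflow Q = 0.0527 m³/s × 3.156e+07 s/yr = 1.663e+06 m³/yr.
Steady-state CSTR mass balance: W = Q·C + k·V·C, so C = W/(Q + kV).
Q + kV = 1.663e+06 + 11·351000 = 5.524e+06 m³/yr.
C = 213000/5.524e+06 = 0.03856 kg/m³ = 38.56 mg/L.

38.6 mg/L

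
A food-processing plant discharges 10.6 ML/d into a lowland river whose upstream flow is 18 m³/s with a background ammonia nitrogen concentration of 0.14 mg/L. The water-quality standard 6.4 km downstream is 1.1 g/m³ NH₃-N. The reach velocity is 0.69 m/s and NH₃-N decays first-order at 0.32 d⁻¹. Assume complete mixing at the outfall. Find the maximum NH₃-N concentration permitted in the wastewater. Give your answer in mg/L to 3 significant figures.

148 mg/L

10.6 ML/d = 0.1227 m³/s.
Travel time to the compliance point: t = 6400/0.69 = 9275 s = 0.1074 d; decay factor exp(−0.32·0.1074) = 0.9662.
So the concentration just after mixing may be at most 1.1/0.9662 = 1.138 mg/L.
Mass balance: 1.138·18.12 = 0.1227·Cₑ + 18·0.14.
Cₑ = (20.63 − 2.52) / 0.1227 = 147.6 mg/L.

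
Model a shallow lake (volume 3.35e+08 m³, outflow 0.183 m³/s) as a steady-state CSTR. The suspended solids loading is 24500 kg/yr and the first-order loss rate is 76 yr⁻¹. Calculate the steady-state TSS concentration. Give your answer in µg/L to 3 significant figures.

Outflow Q = 0.183 m³/s × 3.156e+07 s/yr = 5.775e+06 m³/yr.
Steady-state CSTR mass balance: W = Q·C + k·V·C, so C = W/(Q + kV).
Q + kV = 5.775e+06 + 76·3.35e+08 = 2.547e+10 m³/yr.
C = 24500/2.547e+10 = 9.621e-07 kg/m³ = 0.0009621 mg/L = 0.9621 µg/L.

0.962 µg/L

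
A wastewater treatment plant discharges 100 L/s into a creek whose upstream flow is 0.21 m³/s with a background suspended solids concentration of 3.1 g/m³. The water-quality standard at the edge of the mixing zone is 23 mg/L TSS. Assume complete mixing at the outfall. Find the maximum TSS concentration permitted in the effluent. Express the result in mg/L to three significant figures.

100 L/s = 0.1 m³/s.
Mass balance: 23·0.31 = 0.1·Cₑ + 0.21·3.1.
Cₑ = (7.13 − 0.651) / 0.1 = 64.79 mg/L.

64.8 mg/L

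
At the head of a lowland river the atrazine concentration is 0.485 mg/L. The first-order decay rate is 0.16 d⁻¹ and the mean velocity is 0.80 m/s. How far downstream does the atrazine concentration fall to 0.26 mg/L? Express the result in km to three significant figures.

269 km

From C = C₀·e^(−kt), t = ln(C₀/C)/k = ln(0.485/0.26)/0.16 = 0.6235/0.16 = 3.897 d.
Distance = v·t = 0.80 m/s × 3.367e+05 s = 2.693e+05 m = 269.3 km.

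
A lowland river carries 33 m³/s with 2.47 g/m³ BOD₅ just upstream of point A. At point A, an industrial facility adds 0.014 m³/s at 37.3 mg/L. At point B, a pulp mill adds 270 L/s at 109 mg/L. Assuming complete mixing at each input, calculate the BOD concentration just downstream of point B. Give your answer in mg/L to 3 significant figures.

After input A: C = (33·2.47 + 0.014·37.3) / 33.01 = 2.485 mg/L.
270 L/s = 0.27 m³/s.
After input B: C = (33.01·2.485 + 0.27·109) / 33.28 = 3.349 mg/L.

3.35 mg/L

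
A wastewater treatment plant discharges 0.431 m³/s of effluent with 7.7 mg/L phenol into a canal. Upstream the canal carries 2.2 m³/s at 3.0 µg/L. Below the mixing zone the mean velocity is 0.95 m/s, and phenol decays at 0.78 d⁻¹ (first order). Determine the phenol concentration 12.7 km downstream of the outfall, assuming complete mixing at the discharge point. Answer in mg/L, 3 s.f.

3.0 µg/L = 0.003 mg/L.
After complete mixing, C₀ = (0.431·7.7 + 2.2·0.003) / 2.631 = 1.264 mg/L.
Travel time t = 1.27e+04 m / 0.95 m/s = 1.337e+04 s = 0.1547 d.
C = 1.264·exp(−0.78·0.1547) = 1.264·0.8863 = 1.12 mg/L.

1.12 mg/L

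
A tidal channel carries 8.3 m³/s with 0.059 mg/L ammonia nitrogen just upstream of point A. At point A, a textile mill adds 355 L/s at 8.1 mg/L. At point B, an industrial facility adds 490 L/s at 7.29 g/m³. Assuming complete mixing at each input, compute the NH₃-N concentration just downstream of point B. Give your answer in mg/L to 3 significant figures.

355 L/s = 0.355 m³/s.
After input A: C = (8.3·0.059 + 0.355·8.1) / 8.655 = 0.3888 mg/L.
490 L/s = 0.49 m³/s.
After input B: C = (8.655·0.3888 + 0.49·7.29) / 9.145 = 0.7586 mg/L.

0.759 mg/L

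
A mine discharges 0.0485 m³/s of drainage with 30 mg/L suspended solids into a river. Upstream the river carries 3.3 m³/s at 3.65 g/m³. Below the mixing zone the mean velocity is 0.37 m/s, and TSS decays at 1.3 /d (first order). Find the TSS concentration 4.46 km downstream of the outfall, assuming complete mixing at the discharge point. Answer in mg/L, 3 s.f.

3.36 mg/L

After complete mixing, C₀ = (0.0485·30 + 3.3·3.65) / 3.349 = 4.032 mg/L.
Travel time t = 4460 m / 0.37 m/s = 1.205e+04 s = 0.1395 d.
C = 4.032·exp(−1.3·0.1395) = 4.032·0.8341 = 3.363 mg/L.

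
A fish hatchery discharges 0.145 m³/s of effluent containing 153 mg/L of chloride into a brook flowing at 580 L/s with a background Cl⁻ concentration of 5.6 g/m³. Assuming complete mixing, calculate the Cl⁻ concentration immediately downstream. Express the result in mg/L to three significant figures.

580 L/s = 0.58 m³/s.
By mass balance at complete mixing, C = (0.145·153 + 0.58·5.6) / (0.145 + 0.58) = 25.43/0.725 = 35.08 mg/L.

35.1 mg/L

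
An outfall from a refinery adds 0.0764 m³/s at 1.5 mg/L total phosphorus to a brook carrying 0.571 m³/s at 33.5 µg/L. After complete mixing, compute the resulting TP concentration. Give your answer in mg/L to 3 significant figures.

0.207 mg/L

33.5 µg/L = 0.0335 mg/L.
Flow-weighted mixing gives C = (0.0764·1.5 + 0.571·0.0335) / (0.0764 + 0.571) = 0.1337/0.6474 = 0.2066 mg/L.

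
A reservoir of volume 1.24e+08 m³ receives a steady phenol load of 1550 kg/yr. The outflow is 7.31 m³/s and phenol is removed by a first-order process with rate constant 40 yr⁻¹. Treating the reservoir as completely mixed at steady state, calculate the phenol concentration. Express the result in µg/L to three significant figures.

Outflow Q = 7.31 m³/s × 3.156e+07 s/yr = 2.307e+08 m³/yr.
Steady-state CSTR mass balance: W = Q·C + k·V·C, so C = W/(Q + kV).
Q + kV = 2.307e+08 + 40·1.24e+08 = 5.191e+09 m³/yr.
C = 1550/5.191e+09 = 2.986e-07 kg/m³ = 0.0002986 mg/L = 0.2986 µg/L.

0.299 µg/L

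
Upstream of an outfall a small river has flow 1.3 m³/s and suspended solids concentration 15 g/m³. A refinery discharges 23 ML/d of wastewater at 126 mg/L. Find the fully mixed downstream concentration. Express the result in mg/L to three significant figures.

33.9 mg/L

23 ML/d = 0.2662 m³/s.
By mass balance at complete mixing, C = (0.2662·126 + 1.3·15) / (0.2662 + 1.3) = 53.04/1.566 = 33.87 mg/L.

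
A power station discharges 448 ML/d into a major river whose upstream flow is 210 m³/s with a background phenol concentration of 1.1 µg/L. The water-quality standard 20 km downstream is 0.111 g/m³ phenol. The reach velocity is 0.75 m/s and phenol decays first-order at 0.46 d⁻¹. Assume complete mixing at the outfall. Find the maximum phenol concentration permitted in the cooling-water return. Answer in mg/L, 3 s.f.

448 ML/d = 5.185 m³/s.
1.1 µg/L = 0.0011 mg/L.
Travel time to the compliance point: t = 2e+04/0.75 = 2.667e+04 s = 0.3086 d; decay factor exp(−0.46·0.3086) = 0.8676.
So the concentration just after mixing may be at most 0.111/0.8676 = 0.1279 mg/L.
Mass balance: 0.1279·215.2 = 5.185·Cₑ + 210·0.0011.
Cₑ = (27.53 − 0.231) / 5.185 = 5.265 mg/L.

5.26 mg/L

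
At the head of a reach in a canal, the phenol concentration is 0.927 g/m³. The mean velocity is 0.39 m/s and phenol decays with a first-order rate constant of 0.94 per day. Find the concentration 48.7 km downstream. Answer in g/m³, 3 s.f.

Travel time t = 48.7 km / 0.39 m/s = 4.87e+04/0.39 = 1.249e+05 s = 1.445 d.
First-order decay: C = 0.927·exp(−0.94·1.445) = 0.927·0.257 = 0.2383 g/m³.

0.238 g/m³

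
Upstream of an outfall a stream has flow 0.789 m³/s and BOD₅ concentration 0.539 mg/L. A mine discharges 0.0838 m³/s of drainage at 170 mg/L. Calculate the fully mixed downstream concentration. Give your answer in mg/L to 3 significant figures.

16.8 mg/L

Flow-weighted mixing gives C = (0.0838·170 + 0.789·0.539) / (0.0838 + 0.789) = 14.67/0.8728 = 16.81 mg/L.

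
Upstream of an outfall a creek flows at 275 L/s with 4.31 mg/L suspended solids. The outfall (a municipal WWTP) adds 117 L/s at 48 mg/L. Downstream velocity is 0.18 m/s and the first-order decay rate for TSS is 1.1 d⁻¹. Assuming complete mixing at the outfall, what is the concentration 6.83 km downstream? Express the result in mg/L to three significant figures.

10.7 mg/L

117 L/s = 0.117 m³/s.
275 L/s = 0.275 m³/s.
After complete mixing, C₀ = (0.117·48 + 0.275·4.31) / 0.392 = 17.35 mg/L.
Travel time t = 6830 m / 0.18 m/s = 3.794e+04 s = 0.4392 d.
C = 17.35·exp(−1.1·0.4392) = 17.35·0.6169 = 10.7 mg/L.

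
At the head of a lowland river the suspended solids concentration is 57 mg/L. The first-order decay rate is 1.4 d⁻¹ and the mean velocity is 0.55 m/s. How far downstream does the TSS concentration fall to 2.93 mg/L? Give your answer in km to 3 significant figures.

101 km

From C = C₀·e^(−kt), t = ln(C₀/C)/k = ln(57/2.93)/1.4 = 2.968/1.4 = 2.12 d.
Distance = v·t = 0.55 m/s × 1.832e+05 s = 1.007e+05 m = 100.7 km.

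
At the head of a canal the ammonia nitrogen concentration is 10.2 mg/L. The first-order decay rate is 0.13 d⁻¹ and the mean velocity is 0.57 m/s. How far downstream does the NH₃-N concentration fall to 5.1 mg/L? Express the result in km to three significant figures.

263 km

From C = C₀·e^(−kt), t = ln(C₀/C)/k = ln(10.2/5.1)/0.13 = 0.6931/0.13 = 5.332 d.
Distance = v·t = 0.57 m/s × 4.607e+05 s = 2.626e+05 m = 262.6 km.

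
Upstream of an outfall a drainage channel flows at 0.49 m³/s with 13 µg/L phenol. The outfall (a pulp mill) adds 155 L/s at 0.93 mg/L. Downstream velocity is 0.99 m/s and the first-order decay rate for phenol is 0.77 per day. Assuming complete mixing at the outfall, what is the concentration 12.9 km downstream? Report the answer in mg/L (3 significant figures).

155 L/s = 0.155 m³/s.
13 µg/L = 0.013 mg/L.
After complete mixing, C₀ = (0.155·0.93 + 0.49·0.013) / 0.645 = 0.2334 mg/L.
Travel time t = 1.29e+04 m / 0.99 m/s = 1.303e+04 s = 0.1508 d.
C = 0.2334·exp(−0.77·0.1508) = 0.2334·0.8904 = 0.2078 mg/L.

0.208 mg/L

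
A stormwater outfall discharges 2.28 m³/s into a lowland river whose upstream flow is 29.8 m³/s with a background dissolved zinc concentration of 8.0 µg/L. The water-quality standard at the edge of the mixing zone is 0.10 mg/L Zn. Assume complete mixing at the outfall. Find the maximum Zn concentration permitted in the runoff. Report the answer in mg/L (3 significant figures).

1.30 mg/L

8.0 µg/L = 0.008 mg/L.
Mass balance: 0.1·32.08 = 2.28·Cₑ + 29.8·0.008.
Cₑ = (3.208 − 0.2384) / 2.28 = 1.302 mg/L.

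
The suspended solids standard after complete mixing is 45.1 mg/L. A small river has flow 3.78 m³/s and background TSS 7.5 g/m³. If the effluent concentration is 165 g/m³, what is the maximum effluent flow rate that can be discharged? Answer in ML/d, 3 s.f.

102 ML/d

Mass balance at complete mixing: C_std·(Q_w + Q_r) = Q_w·C_e + Q_r·C_b.
Rearranging, Q_w = Q_r·(C_std − C_b)/(C_e − C_std) = 3.78·(45.1 − 7.5) / (165 − 45.1) = 1.185 m³/s.
= 102.4 ML/d.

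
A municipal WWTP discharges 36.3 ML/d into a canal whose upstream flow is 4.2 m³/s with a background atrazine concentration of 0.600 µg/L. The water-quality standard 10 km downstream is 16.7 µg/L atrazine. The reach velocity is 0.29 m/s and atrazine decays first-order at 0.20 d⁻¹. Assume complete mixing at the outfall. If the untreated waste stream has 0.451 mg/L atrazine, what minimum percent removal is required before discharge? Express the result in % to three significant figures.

57.2 %

36.3 ML/d = 0.4201 m³/s.
0.600 µg/L = 0.0006 mg/L.
16.7 µg/L = 0.0167 mg/L.
Travel time to the compliance point: t = 1e+04/0.29 = 3.448e+04 s = 0.3991 d; decay factor exp(−0.20·0.3991) = 0.9233.
So the concentration just after mixing may be at most 0.0167/0.9233 = 0.01809 mg/L.
Mass balance: 0.01809·4.62 = 0.4201·Cₑ + 4.2·0.0006.
Cₑ = (0.08357 − 0.00252) / 0.4201 = 0.1929 mg/L.
Required removal = 1 − 0.1929/0.451 = 57.23 %.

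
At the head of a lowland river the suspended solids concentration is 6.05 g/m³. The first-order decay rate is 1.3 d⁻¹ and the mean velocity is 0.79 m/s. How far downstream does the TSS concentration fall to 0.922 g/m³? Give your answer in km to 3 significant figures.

From C = C₀·e^(−kt), t = ln(C₀/C)/k = ln(6.05/0.922)/1.3 = 1.881/1.3 = 1.447 d.
Distance = v·t = 0.79 m/s × 1.25e+05 s = 9.878e+04 m = 98.78 km.

98.8 km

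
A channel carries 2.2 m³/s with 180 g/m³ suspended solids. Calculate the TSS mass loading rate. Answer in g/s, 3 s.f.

Mass flux = Q·C = 2.2 m³/s × 180 g/m³ = 396 g/s.

396 g/s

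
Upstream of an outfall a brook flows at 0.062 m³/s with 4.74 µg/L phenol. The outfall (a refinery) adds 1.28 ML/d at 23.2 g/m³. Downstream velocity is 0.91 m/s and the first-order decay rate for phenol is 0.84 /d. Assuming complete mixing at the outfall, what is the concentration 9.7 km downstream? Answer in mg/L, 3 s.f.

1.28 ML/d = 0.01481 m³/s.
4.74 µg/L = 0.00474 mg/L.
After complete mixing, C₀ = (0.01481·23.2 + 0.062·0.00474) / 0.07681 = 4.478 mg/L.
Travel time t = 9700 m / 0.91 m/s = 1.066e+04 s = 0.1234 d.
C = 4.478·exp(−0.84·0.1234) = 4.478·0.9016 = 4.037 mg/L.

4.04 mg/L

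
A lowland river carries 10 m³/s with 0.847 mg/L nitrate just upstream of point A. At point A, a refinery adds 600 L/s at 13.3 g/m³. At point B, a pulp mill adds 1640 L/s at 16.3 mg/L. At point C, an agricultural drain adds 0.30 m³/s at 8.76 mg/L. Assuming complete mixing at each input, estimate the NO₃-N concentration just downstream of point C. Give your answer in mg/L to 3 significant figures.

600 L/s = 0.6 m³/s.
After input A: C = (10·0.847 + 0.6·13.3) / 10.6 = 1.552 mg/L.
1640 L/s = 1.64 m³/s.
After input B: C = (10.6·1.552 + 1.64·16.3) / 12.24 = 3.528 mg/L.
After input C: C = (12.24·3.528 + 0.3·8.76) / 12.54 = 3.653 mg/L.

3.65 mg/L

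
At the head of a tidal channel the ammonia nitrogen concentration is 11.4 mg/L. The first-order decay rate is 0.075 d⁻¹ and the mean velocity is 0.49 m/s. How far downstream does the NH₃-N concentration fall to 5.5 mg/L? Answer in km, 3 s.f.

From C = C₀·e^(−kt), t = ln(C₀/C)/k = ln(11.4/5.5)/0.075 = 0.7289/0.075 = 9.718 d.
Distance = v·t = 0.49 m/s × 8.397e+05 s = 4.114e+05 m = 411.4 km.

411 km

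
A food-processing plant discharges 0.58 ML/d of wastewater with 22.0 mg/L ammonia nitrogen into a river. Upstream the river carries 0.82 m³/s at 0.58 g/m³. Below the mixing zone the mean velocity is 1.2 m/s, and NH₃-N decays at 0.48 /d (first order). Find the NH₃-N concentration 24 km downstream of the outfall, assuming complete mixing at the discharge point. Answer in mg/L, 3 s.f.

0.675 mg/L

0.58 ML/d = 0.006713 m³/s.
After complete mixing, C₀ = (0.006713·22 + 0.82·0.58) / 0.8267 = 0.7539 mg/L.
Travel time t = 2.4e+04 m / 1.2 m/s = 2e+04 s = 0.2315 d.
C = 0.7539·exp(−0.48·0.2315) = 0.7539·0.8948 = 0.6746 mg/L.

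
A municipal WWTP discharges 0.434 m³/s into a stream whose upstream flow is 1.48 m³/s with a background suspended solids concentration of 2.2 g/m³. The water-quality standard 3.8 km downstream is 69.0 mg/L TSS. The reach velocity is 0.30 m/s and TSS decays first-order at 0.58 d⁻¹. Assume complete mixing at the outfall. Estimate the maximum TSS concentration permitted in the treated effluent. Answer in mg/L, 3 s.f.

Travel time to the compliance point: t = 3800/0.30 = 1.267e+04 s = 0.1466 d; decay factor exp(−0.58·0.1466) = 0.9185.
So the concentration just after mixing may be at most 69/0.9185 = 75.12 mg/L.
Mass balance: 75.12·1.914 = 0.434·Cₑ + 1.48·2.2.
Cₑ = (143.8 − 3.256) / 0.434 = 323.8 mg/L.

324 mg/L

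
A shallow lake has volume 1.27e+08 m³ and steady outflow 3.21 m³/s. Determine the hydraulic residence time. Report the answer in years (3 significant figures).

1.25 yr

Q = 3.21 m³/s × 3.156e+07 s/yr = 1.013e+08 m³/yr.
Hydraulic residence time τ = V/Q = 1.27e+08/1.013e+08 = 1.254 yr.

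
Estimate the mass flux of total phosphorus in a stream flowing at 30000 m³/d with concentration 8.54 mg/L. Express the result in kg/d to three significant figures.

30000 m³/d = 0.3472 m³/s.
Mass flux = Q·C = 0.3472 m³/s × 8.54 g/m³ = 2.965 g/s.
= 2.965 g/s × 86.4 = 256.2 kg/d.

256 kg/d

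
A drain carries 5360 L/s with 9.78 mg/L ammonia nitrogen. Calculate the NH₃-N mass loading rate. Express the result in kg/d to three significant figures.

5360 L/s = 5.36 m³/s.
Mass flux = Q·C = 5.36 m³/s × 9.78 g/m³ = 52.42 g/s.
= 52.42 g/s × 86.4 = 4529 kg/d.

4530 kg/d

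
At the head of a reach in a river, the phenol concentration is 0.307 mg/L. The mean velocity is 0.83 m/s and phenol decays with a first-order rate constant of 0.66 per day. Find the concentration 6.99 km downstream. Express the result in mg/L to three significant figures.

0.288 mg/L

Travel time t = 6.99 km / 0.83 m/s = 6990/0.83 = 8422 s = 0.09747 d.
First-order decay: C = 0.307·exp(−0.66·0.09747) = 0.307·0.9377 = 0.2879 mg/L.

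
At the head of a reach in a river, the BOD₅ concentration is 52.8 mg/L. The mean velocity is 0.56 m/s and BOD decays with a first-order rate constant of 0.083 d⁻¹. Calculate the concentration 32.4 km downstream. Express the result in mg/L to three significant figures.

Travel time t = 32.4 km / 0.56 m/s = 3.24e+04/0.56 = 5.786e+04 s = 0.6696 d.
First-order decay: C = 52.8·exp(−0.083·0.6696) = 52.8·0.9459 = 49.95 mg/L.

49.9 mg/L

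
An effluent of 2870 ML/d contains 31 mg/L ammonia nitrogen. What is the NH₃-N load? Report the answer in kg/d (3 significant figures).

89000 kg/d

2870 ML/d = 33.22 m³/s.
Mass flux = Q·C = 33.22 m³/s × 31 g/m³ = 1030 g/s.
= 1030 g/s × 86.4 = 8.897e+04 kg/d.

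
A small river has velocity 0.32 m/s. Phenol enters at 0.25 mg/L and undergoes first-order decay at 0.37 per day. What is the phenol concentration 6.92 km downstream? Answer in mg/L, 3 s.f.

0.228 mg/L

Travel time t = 6.92 km / 0.32 m/s = 6920/0.32 = 2.162e+04 s = 0.2503 d.
First-order decay: C = 0.25·exp(−0.37·0.2503) = 0.25·0.9116 = 0.2279 mg/L.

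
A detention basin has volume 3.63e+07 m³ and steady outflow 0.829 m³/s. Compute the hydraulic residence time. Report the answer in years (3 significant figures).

1.39 yr

Q = 0.829 m³/s × 3.156e+07 s/yr = 2.616e+07 m³/yr.
Hydraulic residence time τ = V/Q = 3.63e+07/2.616e+07 = 1.388 yr.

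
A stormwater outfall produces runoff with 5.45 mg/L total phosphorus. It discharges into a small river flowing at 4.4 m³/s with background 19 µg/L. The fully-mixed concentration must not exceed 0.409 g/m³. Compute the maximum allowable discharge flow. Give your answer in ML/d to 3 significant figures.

29.4 ML/d

19 µg/L = 0.019 mg/L.
Mass balance at complete mixing: C_std·(Q_w + Q_r) = Q_w·C_e + Q_r·C_b.
Rearranging, Q_w = Q_r·(C_std − C_b)/(C_e − C_std) = 4.4·(0.409 − 0.019) / (5.45 − 0.409) = 0.3404 m³/s.
= 29.41 ML/d.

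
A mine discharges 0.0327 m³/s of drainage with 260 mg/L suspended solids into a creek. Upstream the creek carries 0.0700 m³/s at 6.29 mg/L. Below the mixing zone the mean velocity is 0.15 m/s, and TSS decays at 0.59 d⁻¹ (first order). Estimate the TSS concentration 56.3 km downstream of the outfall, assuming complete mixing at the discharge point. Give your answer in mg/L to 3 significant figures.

After complete mixing, C₀ = (0.0327·260 + 0.07·6.29) / 0.1027 = 87.07 mg/L.
Travel time t = 5.63e+04 m / 0.15 m/s = 3.753e+05 s = 4.344 d.
C = 87.07·exp(−0.59·4.344) = 87.07·0.07707 = 6.711 mg/L.

6.71 mg/L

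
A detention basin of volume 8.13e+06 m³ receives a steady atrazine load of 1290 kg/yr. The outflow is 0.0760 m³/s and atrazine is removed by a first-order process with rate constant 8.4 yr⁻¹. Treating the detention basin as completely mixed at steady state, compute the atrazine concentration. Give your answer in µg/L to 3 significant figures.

Outflow Q = 0.0760 m³/s × 3.156e+07 s/yr = 2.398e+06 m³/yr.
Steady-state CSTR mass balance: W = Q·C + k·V·C, so C = W/(Q + kV).
Q + kV = 2.398e+06 + 8.4·8.13e+06 = 7.069e+07 m³/yr.
C = 1290/7.069e+07 = 1.825e-05 kg/m³ = 0.01825 mg/L = 18.25 µg/L.

18.2 µg/L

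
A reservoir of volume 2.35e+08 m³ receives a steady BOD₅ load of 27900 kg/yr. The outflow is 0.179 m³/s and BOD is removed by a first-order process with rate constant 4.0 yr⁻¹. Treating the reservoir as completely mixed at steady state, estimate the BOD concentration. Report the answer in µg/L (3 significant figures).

29.5 µg/L

Outflow Q = 0.179 m³/s × 3.156e+07 s/yr = 5.649e+06 m³/yr.
Steady-state CSTR mass balance: W = Q·C + k·V·C, so C = W/(Q + kV).
Q + kV = 5.649e+06 + 4.0·2.35e+08 = 9.456e+08 m³/yr.
C = 27900/9.456e+08 = 2.95e-05 kg/m³ = 0.0295 mg/L = 29.5 µg/L.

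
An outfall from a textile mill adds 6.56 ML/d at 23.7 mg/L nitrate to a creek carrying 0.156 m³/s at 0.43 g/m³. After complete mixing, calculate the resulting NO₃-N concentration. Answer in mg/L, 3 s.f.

6.56 ML/d = 0.07593 m³/s.
By mass balance at complete mixing, C = (0.07593·23.7 + 0.156·0.43) / (0.07593 + 0.156) = 1.867/0.2319 = 8.048 mg/L.

8.05 mg/L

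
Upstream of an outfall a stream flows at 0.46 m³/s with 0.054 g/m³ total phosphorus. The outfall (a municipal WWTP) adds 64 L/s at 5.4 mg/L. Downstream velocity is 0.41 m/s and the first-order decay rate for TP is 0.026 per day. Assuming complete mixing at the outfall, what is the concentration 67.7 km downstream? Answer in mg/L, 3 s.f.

64 L/s = 0.064 m³/s.
After complete mixing, C₀ = (0.064·5.4 + 0.46·0.054) / 0.524 = 0.7069 mg/L.
Travel time t = 6.77e+04 m / 0.41 m/s = 1.651e+05 s = 1.911 d.
C = 0.7069·exp(−0.026·1.911) = 0.7069·0.9515 = 0.6727 mg/L.

0.673 mg/L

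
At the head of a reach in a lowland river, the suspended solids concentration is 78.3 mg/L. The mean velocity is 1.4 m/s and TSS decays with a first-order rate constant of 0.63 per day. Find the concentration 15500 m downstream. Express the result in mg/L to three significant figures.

Travel time t = 15500 m / 1.4 m/s = 1.55e+04/1.4 = 1.107e+04 s = 0.1281 d.
First-order decay: C = 78.3·exp(−0.63·0.1281) = 78.3·0.9224 = 72.23 mg/L.

72.2 mg/L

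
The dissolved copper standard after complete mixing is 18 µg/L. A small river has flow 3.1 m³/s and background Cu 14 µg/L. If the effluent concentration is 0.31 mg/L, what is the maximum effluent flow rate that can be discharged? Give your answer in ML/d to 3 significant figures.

3.67 ML/d

14 µg/L = 0.014 mg/L.
18 µg/L = 0.018 mg/L.
Mass balance at complete mixing: C_std·(Q_w + Q_r) = Q_w·C_e + Q_r·C_b.
Rearranging, Q_w = Q_r·(C_std − C_b)/(C_e − C_std) = 3.1·(0.018 − 0.014) / (0.31 − 0.018) = 0.04247 m³/s.
= 3.669 ML/d.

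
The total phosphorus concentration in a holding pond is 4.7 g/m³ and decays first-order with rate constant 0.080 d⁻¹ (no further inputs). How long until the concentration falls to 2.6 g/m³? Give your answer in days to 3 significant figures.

t = ln(C₀/C)/k = ln(4.7/2.6)/0.080 = 0.5921/0.080 = 7.401 d.

7.40 d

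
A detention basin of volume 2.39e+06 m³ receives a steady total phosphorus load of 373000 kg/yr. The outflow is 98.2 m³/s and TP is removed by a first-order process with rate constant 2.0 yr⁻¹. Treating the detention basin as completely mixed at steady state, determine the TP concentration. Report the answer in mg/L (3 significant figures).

Outflow Q = 98.2 m³/s × 3.156e+07 s/yr = 3.099e+09 m³/yr.
Steady-state CSTR mass balance: W = Q·C + k·V·C, so C = W/(Q + kV).
Q + kV = 3.099e+09 + 2.0·2.39e+06 = 3.104e+09 m³/yr.
C = 373000/3.104e+09 = 0.0001202 kg/m³ = 0.1202 mg/L.

0.120 mg/L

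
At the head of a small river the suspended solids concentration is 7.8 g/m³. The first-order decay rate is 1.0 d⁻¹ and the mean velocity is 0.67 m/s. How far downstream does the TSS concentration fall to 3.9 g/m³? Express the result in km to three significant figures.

40.1 km

From C = C₀·e^(−kt), t = ln(C₀/C)/k = ln(7.8/3.9)/1.0 = 0.6931/1.0 = 0.6931 d.
Distance = v·t = 0.67 m/s × 5.989e+04 s = 4.012e+04 m = 40.12 km.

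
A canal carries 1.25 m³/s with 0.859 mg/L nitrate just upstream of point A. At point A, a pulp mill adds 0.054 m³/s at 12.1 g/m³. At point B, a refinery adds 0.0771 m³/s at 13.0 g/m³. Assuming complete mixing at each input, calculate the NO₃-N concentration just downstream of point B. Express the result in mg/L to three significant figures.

1.98 mg/L

After input A: C = (1.25·0.859 + 0.054·12.1) / 1.304 = 1.325 mg/L.
After input B: C = (1.304·1.325 + 0.0771·13) / 1.381 = 1.976 mg/L.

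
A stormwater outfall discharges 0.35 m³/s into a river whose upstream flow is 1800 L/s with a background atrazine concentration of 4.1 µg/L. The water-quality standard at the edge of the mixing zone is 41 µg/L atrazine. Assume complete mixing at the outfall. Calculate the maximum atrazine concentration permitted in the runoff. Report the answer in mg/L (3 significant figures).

1800 L/s = 1.8 m³/s.
4.1 µg/L = 0.0041 mg/L.
41 µg/L = 0.041 mg/L.
Mass balance: 0.041·2.15 = 0.35·Cₑ + 1.8·0.0041.
Cₑ = (0.08815 − 0.00738) / 0.35 = 0.2308 mg/L.

0.231 mg/L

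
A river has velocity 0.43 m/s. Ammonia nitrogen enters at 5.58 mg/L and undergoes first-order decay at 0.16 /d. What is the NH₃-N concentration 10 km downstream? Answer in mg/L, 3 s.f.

5.34 mg/L

Travel time t = 10 km / 0.43 m/s = 1e+04/0.43 = 2.326e+04 s = 0.2692 d.
First-order decay: C = 5.58·exp(−0.16·0.2692) = 5.58·0.9578 = 5.345 mg/L.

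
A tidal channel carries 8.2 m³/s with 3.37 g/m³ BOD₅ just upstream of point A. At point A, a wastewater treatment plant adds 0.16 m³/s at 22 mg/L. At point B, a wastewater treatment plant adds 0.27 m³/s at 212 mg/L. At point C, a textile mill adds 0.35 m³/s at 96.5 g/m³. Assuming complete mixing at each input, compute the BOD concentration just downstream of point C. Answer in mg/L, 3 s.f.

13.6 mg/L

After input A: C = (8.2·3.37 + 0.16·22) / 8.36 = 3.727 mg/L.
After input B: C = (8.36·3.727 + 0.27·212) / 8.63 = 10.24 mg/L.
After input C: C = (8.63·10.24 + 0.35·96.5) / 8.98 = 13.6 mg/L.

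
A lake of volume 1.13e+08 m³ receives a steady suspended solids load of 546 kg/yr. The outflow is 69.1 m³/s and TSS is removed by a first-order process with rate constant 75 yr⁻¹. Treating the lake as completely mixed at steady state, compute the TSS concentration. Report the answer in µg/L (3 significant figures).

Outflow Q = 69.1 m³/s × 3.156e+07 s/yr = 2.181e+09 m³/yr.
Steady-state CSTR mass balance: W = Q·C + k·V·C, so C = W/(Q + kV).
Q + kV = 2.181e+09 + 75·1.13e+08 = 1.066e+10 m³/yr.
C = 546/1.066e+10 = 5.124e-08 kg/m³ = 5.124e-05 mg/L = 0.05124 µg/L.

0.0512 µg/L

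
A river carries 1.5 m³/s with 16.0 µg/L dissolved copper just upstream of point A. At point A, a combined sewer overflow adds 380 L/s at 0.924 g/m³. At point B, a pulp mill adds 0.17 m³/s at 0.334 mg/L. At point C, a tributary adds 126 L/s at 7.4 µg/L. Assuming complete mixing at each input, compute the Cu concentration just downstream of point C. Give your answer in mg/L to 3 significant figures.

16.0 µg/L = 0.016 mg/L.
380 L/s = 0.38 m³/s.
After input A: C = (1.5·0.016 + 0.38·0.924) / 1.88 = 0.1995 mg/L.
After input B: C = (1.88·0.1995 + 0.17·0.334) / 2.05 = 0.2107 mg/L.
126 L/s = 0.126 m³/s.
7.4 µg/L = 0.0074 mg/L.
After input C: C = (2.05·0.2107 + 0.126·0.0074) / 2.176 = 0.1989 mg/L.

0.199 mg/L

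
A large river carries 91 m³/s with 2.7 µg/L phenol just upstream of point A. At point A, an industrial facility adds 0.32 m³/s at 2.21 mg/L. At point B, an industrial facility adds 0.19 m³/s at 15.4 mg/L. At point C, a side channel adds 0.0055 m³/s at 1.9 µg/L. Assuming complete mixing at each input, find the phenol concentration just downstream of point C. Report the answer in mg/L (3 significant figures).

0.0424 mg/L

2.7 µg/L = 0.0027 mg/L.
After input A: C = (91·0.0027 + 0.32·2.21) / 91.32 = 0.01043 mg/L.
After input B: C = (91.32·0.01043 + 0.19·15.4) / 91.51 = 0.04239 mg/L.
1.9 µg/L = 0.0019 mg/L.
After input C: C = (91.51·0.04239 + 0.0055·0.0019) / 91.52 = 0.04239 mg/L.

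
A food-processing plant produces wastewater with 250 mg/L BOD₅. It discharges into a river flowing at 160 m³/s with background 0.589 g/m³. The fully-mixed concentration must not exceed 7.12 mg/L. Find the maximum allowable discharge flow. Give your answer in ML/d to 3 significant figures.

Mass balance at complete mixing: C_std·(Q_w + Q_r) = Q_w·C_e + Q_r·C_b.
Rearranging, Q_w = Q_r·(C_std − C_b)/(C_e − C_std) = 160·(7.12 − 0.589) / (250 − 7.12) = 4.302 m³/s.
= 371.7 ML/d.

372 ML/d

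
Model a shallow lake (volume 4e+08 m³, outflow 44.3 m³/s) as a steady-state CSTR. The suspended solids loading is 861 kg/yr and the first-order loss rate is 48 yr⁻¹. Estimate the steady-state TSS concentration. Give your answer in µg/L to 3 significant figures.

Outflow Q = 44.3 m³/s × 3.156e+07 s/yr = 1.398e+09 m³/yr.
Steady-state CSTR mass balance: W = Q·C + k·V·C, so C = W/(Q + kV).
Q + kV = 1.398e+09 + 48·4e+08 = 2.06e+10 m³/yr.
C = 861/2.06e+10 = 4.18e-08 kg/m³ = 4.18e-05 mg/L = 0.0418 µg/L.

0.0418 µg/L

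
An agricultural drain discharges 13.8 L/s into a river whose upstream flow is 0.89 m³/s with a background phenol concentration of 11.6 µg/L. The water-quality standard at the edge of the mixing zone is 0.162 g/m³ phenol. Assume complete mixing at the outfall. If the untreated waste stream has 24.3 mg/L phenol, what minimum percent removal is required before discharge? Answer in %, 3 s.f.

13.8 L/s = 0.0138 m³/s.
11.6 µg/L = 0.0116 mg/L.
Mass balance: 0.162·0.9038 = 0.0138·Cₑ + 0.89·0.0116.
Cₑ = (0.1464 − 0.01032) / 0.0138 = 9.862 mg/L.
Required removal = 1 − 9.862/24.3 = 59.42 %.

59.4 %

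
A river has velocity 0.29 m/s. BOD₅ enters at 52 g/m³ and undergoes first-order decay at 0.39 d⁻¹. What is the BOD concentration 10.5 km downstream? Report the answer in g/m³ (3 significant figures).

44.2 g/m³

Travel time t = 10.5 km / 0.29 m/s = 1.05e+04/0.29 = 3.621e+04 s = 0.4191 d.
First-order decay: C = 52·exp(−0.39·0.4191) = 52·0.8492 = 44.16 g/m³.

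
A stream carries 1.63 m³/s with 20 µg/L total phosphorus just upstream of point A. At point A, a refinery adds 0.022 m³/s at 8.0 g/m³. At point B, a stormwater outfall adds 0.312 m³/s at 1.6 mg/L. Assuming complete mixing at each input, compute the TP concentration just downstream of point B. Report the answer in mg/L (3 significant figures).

20 µg/L = 0.02 mg/L.
After input A: C = (1.63·0.02 + 0.022·8) / 1.652 = 0.1263 mg/L.
After input B: C = (1.652·0.1263 + 0.312·1.6) / 1.964 = 0.3604 mg/L.

0.360 mg/L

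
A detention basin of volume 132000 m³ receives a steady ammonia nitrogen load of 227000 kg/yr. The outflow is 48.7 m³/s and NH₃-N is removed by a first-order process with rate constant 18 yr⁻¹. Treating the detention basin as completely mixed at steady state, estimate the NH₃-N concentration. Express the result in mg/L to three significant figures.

Outflow Q = 48.7 m³/s × 3.156e+07 s/yr = 1.537e+09 m³/yr.
Steady-state CSTR mass balance: W = Q·C + k·V·C, so C = W/(Q + kV).
Q + kV = 1.537e+09 + 18·132000 = 1.539e+09 m³/yr.
C = 227000/1.539e+09 = 0.0001475 kg/m³ = 0.1475 mg/L.

0.147 mg/L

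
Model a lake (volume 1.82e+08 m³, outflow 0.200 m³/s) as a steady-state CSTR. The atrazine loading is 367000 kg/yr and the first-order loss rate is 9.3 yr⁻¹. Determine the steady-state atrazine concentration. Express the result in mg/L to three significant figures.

Outflow Q = 0.200 m³/s × 3.156e+07 s/yr = 6.312e+06 m³/yr.
Steady-state CSTR mass balance: W = Q·C + k·V·C, so C = W/(Q + kV).
Q + kV = 6.312e+06 + 9.3·1.82e+08 = 1.699e+09 m³/yr.
C = 367000/1.699e+09 = 0.000216 kg/m³ = 0.216 mg/L.

0.216 mg/L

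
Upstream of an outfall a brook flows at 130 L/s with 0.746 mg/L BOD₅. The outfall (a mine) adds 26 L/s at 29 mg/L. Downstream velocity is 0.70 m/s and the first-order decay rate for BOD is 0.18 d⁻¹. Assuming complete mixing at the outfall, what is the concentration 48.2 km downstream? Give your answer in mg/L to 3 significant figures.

4.73 mg/L

26 L/s = 0.026 m³/s.
130 L/s = 0.13 m³/s.
After complete mixing, C₀ = (0.026·29 + 0.13·0.746) / 0.156 = 5.455 mg/L.
Travel time t = 4.82e+04 m / 0.70 m/s = 6.886e+04 s = 0.797 d.
C = 5.455·exp(−0.18·0.797) = 5.455·0.8664 = 4.726 mg/L.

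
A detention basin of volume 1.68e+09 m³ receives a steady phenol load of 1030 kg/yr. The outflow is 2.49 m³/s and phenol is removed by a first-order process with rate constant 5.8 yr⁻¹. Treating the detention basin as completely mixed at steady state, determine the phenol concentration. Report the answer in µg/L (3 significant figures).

Outflow Q = 2.49 m³/s × 3.156e+07 s/yr = 7.858e+07 m³/yr.
Steady-state CSTR mass balance: W = Q·C + k·V·C, so C = W/(Q + kV).
Q + kV = 7.858e+07 + 5.8·1.68e+09 = 9.823e+09 m³/yr.
C = 1030/9.823e+09 = 1.049e-07 kg/m³ = 0.0001049 mg/L = 0.1049 µg/L.

0.105 µg/L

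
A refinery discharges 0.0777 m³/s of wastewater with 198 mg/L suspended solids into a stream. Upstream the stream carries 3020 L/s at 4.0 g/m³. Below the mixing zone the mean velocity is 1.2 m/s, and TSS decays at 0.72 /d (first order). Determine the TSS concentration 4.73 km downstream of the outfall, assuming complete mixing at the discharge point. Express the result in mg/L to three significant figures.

8.58 mg/L

3020 L/s = 3.02 m³/s.
After complete mixing, C₀ = (0.0777·198 + 3.02·4) / 3.098 = 8.866 mg/L.
Travel time t = 4730 m / 1.2 m/s = 3942 s = 0.04562 d.
C = 8.866·exp(−0.72·0.04562) = 8.866·0.9677 = 8.58 mg/L.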